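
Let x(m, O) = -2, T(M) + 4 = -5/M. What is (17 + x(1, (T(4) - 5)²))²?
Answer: 225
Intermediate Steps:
T(M) = -4 - 5/M
(17 + x(1, (T(4) - 5)²))² = (17 - 2)² = 15² = 225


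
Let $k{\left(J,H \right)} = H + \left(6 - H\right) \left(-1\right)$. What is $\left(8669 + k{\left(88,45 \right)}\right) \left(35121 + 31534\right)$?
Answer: $583431215$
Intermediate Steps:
$k{\left(J,H \right)} = -6 + 2 H$ ($k{\left(J,H \right)} = H + \left(-6 + H\right) = -6 + 2 H$)
$\left(8669 + k{\left(88,45 \right)}\right) \left(35121 + 31534\right) = \left(8669 + \left(-6 + 2 \cdot 45\right)\right) \left(35121 + 31534\right) = \left(8669 + \left(-6 + 90\right)\right) 66655 = \left(8669 + 84\right) 66655 = 8753 \cdot 66655 = 583431215$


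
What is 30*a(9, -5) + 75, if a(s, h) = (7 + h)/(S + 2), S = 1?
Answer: 95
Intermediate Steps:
a(s, h) = 7/3 + h/3 (a(s, h) = (7 + h)/(1 + 2) = (7 + h)/3 = (7 + h)*(⅓) = 7/3 + h/3)
30*a(9, -5) + 75 = 30*(7/3 + (⅓)*(-5)) + 75 = 30*(7/3 - 5/3) + 75 = 30*(⅔) + 75 = 20 + 75 = 95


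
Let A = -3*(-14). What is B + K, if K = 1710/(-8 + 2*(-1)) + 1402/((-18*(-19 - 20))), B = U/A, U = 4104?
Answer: -175156/2457 ≈ -71.289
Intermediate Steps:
A = 42
B = 684/7 (B = 4104/42 = 4104*(1/42) = 684/7 ≈ 97.714)
K = -59320/351 (K = 1710/(-8 - 2) + 1402/((-18*(-39))) = 1710/(-10) + 1402/702 = 1710*(-1/10) + 1402*(1/702) = -171 + 701/351 = -59320/351 ≈ -169.00)
B + K = 684/7 - 59320/351 = -175156/2457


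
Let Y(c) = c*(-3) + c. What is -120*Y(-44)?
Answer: -10560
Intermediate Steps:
Y(c) = -2*c (Y(c) = -3*c + c = -2*c)
-120*Y(-44) = -(-240)*(-44) = -120*88 = -10560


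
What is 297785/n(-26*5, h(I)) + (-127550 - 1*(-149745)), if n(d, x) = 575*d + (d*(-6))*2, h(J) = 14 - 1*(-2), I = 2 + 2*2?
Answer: 324830853/14638 ≈ 22191.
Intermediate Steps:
I = 6 (I = 2 + 4 = 6)
h(J) = 16 (h(J) = 14 + 2 = 16)
n(d, x) = 563*d (n(d, x) = 575*d - 6*d*2 = 575*d - 12*d = 563*d)
297785/n(-26*5, h(I)) + (-127550 - 1*(-149745)) = 297785/((563*(-26*5))) + (-127550 - 1*(-149745)) = 297785/((563*(-130))) + (-127550 + 149745) = 297785/(-73190) + 22195 = 297785*(-1/73190) + 22195 = -59557/14638 + 22195 = 324830853/14638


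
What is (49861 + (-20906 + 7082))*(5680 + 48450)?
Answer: 1950682810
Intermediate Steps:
(49861 + (-20906 + 7082))*(5680 + 48450) = (49861 - 13824)*54130 = 36037*54130 = 1950682810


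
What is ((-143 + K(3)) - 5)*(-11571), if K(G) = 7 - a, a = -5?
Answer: 1573656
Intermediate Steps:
K(G) = 12 (K(G) = 7 - 1*(-5) = 7 + 5 = 12)
((-143 + K(3)) - 5)*(-11571) = ((-143 + 12) - 5)*(-11571) = (-131 - 5)*(-11571) = -136*(-11571) = 1573656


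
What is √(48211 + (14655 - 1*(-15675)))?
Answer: √78541 ≈ 280.25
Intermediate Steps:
√(48211 + (14655 - 1*(-15675))) = √(48211 + (14655 + 15675)) = √(48211 + 30330) = √78541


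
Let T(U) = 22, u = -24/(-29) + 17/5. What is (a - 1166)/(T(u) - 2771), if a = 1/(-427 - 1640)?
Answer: 2410123/5682183 ≈ 0.42415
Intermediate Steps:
u = 613/145 (u = -24*(-1/29) + 17*(⅕) = 24/29 + 17/5 = 613/145 ≈ 4.2276)
a = -1/2067 (a = 1/(-2067) = -1/2067 ≈ -0.00048379)
(a - 1166)/(T(u) - 2771) = (-1/2067 - 1166)/(22 - 2771) = -2410123/2067/(-2749) = -2410123/2067*(-1/2749) = 2410123/5682183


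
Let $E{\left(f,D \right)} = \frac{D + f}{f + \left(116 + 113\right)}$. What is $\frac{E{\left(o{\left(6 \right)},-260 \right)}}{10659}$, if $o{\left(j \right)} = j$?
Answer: $- \frac{254}{2504865} \approx -0.0001014$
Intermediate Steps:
$E{\left(f,D \right)} = \frac{D + f}{229 + f}$ ($E{\left(f,D \right)} = \frac{D + f}{f + 229} = \frac{D + f}{229 + f}$)
$\frac{E{\left(o{\left(6 \right)},-260 \right)}}{10659} = \frac{\frac{1}{229 + 6} \left(-260 + 6\right)}{10659} = \frac{1}{235} \left(-254\right) \frac{1}{10659} = \left(- \frac{254}{235}\right) \frac{1}{10659} = - \frac{254}{2504865}$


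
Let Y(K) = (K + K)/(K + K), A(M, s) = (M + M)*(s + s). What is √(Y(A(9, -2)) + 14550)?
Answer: √14551 ≈ 120.63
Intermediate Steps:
A(M, s) = 4*M*s (A(M, s) = (2*M)*(2*s) = 4*M*s)
Y(K) = 1 (Y(K) = (2*K)/((2*K)) = (2*K)*(1/(2*K)) = 1)
√(Y(A(9, -2)) + 14550) = √(1 + 14550) = √14551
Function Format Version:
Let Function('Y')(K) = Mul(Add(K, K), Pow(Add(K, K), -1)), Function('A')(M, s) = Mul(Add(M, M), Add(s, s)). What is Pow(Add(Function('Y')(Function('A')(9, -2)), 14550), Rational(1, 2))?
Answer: Pow(14551, Rational(1, 2)) ≈ 120.63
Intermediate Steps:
Function('A')(M, s) = Mul(4, M, s) (Function('A')(M, s) = Mul(Mul(2, M), Mul(2, s)) = Mul(4, M, s))
Function('Y')(K) = 1 (Function('Y')(K) = Mul(Mul(2, K), Pow(Mul(2, K), -1)) = Mul(Mul(2, K), Mul(Rational(1, 2), Pow(K, -1))) = 1)
Pow(Add(Function('Y')(Function('A')(9, -2)), 14550), Rational(1, 2)) = Pow(Add(1, 14550), Rational(1, 2)) = Pow(14551, Rational(1, 2))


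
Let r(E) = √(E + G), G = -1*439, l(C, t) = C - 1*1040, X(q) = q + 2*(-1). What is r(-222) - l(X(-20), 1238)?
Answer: 1062 + I*√661 ≈ 1062.0 + 25.71*I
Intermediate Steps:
X(q) = -2 + q (X(q) = q - 2 = -2 + q)
l(C, t) = -1040 + C (l(C, t) = C - 1040 = -1040 + C)
G = -439
r(E) = √(-439 + E) (r(E) = √(E - 439) = √(-439 + E))
r(-222) - l(X(-20), 1238) = √(-439 - 222) - (-1040 + (-2 - 20)) = √(-661) - (-1040 - 22) = I*√661 - 1*(-1062) = I*√661 + 1062 = 1062 + I*√661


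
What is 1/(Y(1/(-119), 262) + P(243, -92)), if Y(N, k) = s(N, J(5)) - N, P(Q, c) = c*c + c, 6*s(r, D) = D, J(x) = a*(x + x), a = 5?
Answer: 357/2991782 ≈ 0.00011933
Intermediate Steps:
J(x) = 10*x (J(x) = 5*(x + x) = 5*(2*x) = 10*x)
s(r, D) = D/6
P(Q, c) = c + c² (P(Q, c) = c² + c = c + c²)
Y(N, k) = 25/3 - N (Y(N, k) = (10*5)/6 - N = (⅙)*50 - N = 25/3 - N)
1/(Y(1/(-119), 262) + P(243, -92)) = 1/((25/3 - 1/(-119)) - 92*(1 - 92)) = 1/((25/3 - 1*(-1/119)) - 92*(-91)) = 1/((25/3 + 1/119) + 8372) = 1/(2978/357 + 8372) = 1/(2991782/357) = 357/2991782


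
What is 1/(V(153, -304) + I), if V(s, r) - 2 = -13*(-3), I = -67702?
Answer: -1/67661 ≈ -1.4780e-5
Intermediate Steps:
V(s, r) = 41 (V(s, r) = 2 - 13*(-3) = 2 + 39 = 41)
1/(V(153, -304) + I) = 1/(41 - 67702) = 1/(-67661) = -1/67661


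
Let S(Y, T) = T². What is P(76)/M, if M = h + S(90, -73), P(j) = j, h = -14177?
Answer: -19/2212 ≈ -0.0085895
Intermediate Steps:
M = -8848 (M = -14177 + (-73)² = -14177 + 5329 = -8848)
P(76)/M = 76/(-8848) = 76*(-1/8848) = -19/2212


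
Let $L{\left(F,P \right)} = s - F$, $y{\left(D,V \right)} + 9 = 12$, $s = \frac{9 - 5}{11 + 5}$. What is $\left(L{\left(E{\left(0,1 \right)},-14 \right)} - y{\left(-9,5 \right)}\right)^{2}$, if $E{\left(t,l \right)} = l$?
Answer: $\frac{225}{16} \approx 14.063$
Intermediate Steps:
$s = \frac{1}{4}$ ($s = \frac{4}{16} = 4 \cdot \frac{1}{16} = \frac{1}{4} \approx 0.25$)
$y{\left(D,V \right)} = 3$ ($y{\left(D,V \right)} = -9 + 12 = 3$)
$L{\left(F,P \right)} = \frac{1}{4} - F$
$\left(L{\left(E{\left(0,1 \right)},-14 \right)} - y{\left(-9,5 \right)}\right)^{2} = \left(\left(\frac{1}{4} - 1\right) - 3\right)^{2} = \left(- \frac{3}{4} - 3\right)^{2} = \left(- \frac{15}{4}\right)^{2} = \frac{225}{16}$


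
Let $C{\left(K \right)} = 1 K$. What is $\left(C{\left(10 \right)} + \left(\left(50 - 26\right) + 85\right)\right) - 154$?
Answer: $-35$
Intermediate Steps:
$C{\left(K \right)} = K$
$\left(C{\left(10 \right)} + \left(\left(50 - 26\right) + 85\right)\right) - 154 = \left(10 + \left(\left(50 - 26\right) + 85\right)\right) - 154 = \left(10 + \left(24 + 85\right)\right) - 154 = \left(10 + 109\right) - 154 = 119 - 154 = -35$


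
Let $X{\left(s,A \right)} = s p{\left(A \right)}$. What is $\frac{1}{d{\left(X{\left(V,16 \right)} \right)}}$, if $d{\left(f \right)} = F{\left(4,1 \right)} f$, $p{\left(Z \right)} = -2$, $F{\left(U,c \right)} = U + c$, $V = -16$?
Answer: $\frac{1}{160} \approx 0.00625$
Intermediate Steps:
$X{\left(s,A \right)} = - 2 s$ ($X{\left(s,A \right)} = s \left(-2\right) = - 2 s$)
$d{\left(f \right)} = 5 f$ ($d{\left(f \right)} = \left(4 + 1\right) f = 5 f$)
$\frac{1}{d{\left(X{\left(V,16 \right)} \right)}} = \frac{1}{5 \left(\left(-2\right) \left(-16\right)\right)} = \frac{1}{5 \cdot 32} = \frac{1}{160}$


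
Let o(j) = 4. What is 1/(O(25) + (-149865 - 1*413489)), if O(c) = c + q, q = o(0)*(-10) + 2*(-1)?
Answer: -1/563371 ≈ -1.7750e-6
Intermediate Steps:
q = -42 (q = 4*(-10) + 2*(-1) = -40 - 2 = -42)
O(c) = -42 + c (O(c) = c - 42 = -42 + c)
1/(O(25) + (-149865 - 1*413489)) = 1/((-42 + 25) + (-149865 - 1*413489)) = 1/(-17 + (-149865 - 413489)) = 1/(-17 - 563354) = 1/(-563371) = -1/563371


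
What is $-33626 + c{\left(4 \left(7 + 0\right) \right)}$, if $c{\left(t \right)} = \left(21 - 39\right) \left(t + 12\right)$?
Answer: $-34346$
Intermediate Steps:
$c{\left(t \right)} = -216 - 18 t$ ($c{\left(t \right)} = - 18 \left(12 + t\right) = -216 - 18 t$)
$-33626 + c{\left(4 \left(7 + 0\right) \right)} = -33626 - \left(216 + 18 \cdot 4 \left(7 + 0\right)\right) = -33626 - \left(216 + 18 \cdot 4 \cdot 7\right) = -33626 - 720 = -34346$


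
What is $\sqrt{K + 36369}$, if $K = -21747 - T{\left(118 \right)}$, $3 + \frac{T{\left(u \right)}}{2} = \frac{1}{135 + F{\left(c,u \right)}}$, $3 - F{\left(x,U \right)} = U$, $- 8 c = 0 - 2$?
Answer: $\frac{\sqrt{1462790}}{10} \approx 120.95$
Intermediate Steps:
$c = \frac{1}{4}$ ($c = - \frac{0 - 2}{8} = \left(- \frac{1}{8}\right) \left(-2\right) = \frac{1}{4} \approx 0.25$)
$F{\left(x,U \right)} = 3 - U$
$T{\left(u \right)} = -6 + \frac{2}{138 - u}$ ($T{\left(u \right)} = -6 + \frac{2}{135 - \left(-3 + u\right)} = -6 + \frac{2}{138 - u}$)
$K = - \frac{217411}{10}$ ($K = -21747 - \frac{2 \left(413 - 354\right)}{-138 + 118} = -21747 - \frac{2 \left(413 - 354\right)}{-20} = -21747 - 2 \left(- \frac{1}{20}\right) 59 = -21747 - - \frac{59}{10} = -21747 + \frac{59}{10} = - \frac{217411}{10} \approx -21741.0$)
$\sqrt{K + 36369} = \sqrt{- \frac{217411}{10} + 36369} = \sqrt{\frac{146279}{10}} = \frac{\sqrt{1462790}}{10}$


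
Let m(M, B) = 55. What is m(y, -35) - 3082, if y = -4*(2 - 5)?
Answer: -3027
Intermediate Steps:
y = 12 (y = -4*(-3) = 12)
m(y, -35) - 3082 = 55 - 3082 = -3027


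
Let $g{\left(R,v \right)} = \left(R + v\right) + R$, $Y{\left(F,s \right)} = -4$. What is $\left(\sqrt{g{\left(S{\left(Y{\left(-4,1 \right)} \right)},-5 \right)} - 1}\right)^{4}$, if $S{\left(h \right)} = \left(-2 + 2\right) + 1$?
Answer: $16$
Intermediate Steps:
$S{\left(h \right)} = 1$ ($S{\left(h \right)} = 0 + 1 = 1$)
$g{\left(R,v \right)} = v + 2 R$
$\left(\sqrt{g{\left(S{\left(Y{\left(-4,1 \right)} \right)},-5 \right)} - 1}\right)^{4} = \left(\sqrt{\left(-5 + 2 \cdot 1\right) - 1}\right)^{4} = \left(\sqrt{\left(-5 + 2\right) - 1}\right)^{4} = \left(\sqrt{-3 - 1}\right)^{4} = \left(\sqrt{-4}\right)^{4} = \left(2 i\right)^{4} = 16$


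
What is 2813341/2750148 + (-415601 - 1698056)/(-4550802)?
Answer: 3102637903453/2085896503116 ≈ 1.4874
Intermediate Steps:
2813341/2750148 + (-415601 - 1698056)/(-4550802) = 2813341*(1/2750148) - 2113657*(-1/4550802) = 2813341/2750148 + 2113657/4550802 = 3102637903453/2085896503116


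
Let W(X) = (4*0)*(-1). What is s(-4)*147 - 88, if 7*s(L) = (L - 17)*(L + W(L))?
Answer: 1676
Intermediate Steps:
W(X) = 0 (W(X) = 0*(-1) = 0)
s(L) = L*(-17 + L)/7 (s(L) = ((L - 17)*(L + 0))/7 = ((-17 + L)*L)/7 = (L*(-17 + L))/7 = L*(-17 + L)/7)
s(-4)*147 - 88 = ((1/7)*(-4)*(-17 - 4))*147 - 88 = ((1/7)*(-4)*(-21))*147 - 88 = 12*147 - 88 = 1764 - 88 = 1676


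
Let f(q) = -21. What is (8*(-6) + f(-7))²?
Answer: 4761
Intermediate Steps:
(8*(-6) + f(-7))² = (8*(-6) - 21)² = (-48 - 21)² = (-69)² = 4761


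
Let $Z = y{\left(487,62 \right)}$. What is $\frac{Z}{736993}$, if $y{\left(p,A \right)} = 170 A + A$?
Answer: $\frac{10602}{736993} \approx 0.014385$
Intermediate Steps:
$y{\left(p,A \right)} = 171 A$
$Z = 10602$ ($Z = 171 \cdot 62 = 10602$)
$\frac{Z}{736993} = \frac{10602}{736993}$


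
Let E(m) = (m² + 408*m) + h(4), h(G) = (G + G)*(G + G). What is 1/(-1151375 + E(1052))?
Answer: 1/384609 ≈ 2.6000e-6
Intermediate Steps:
h(G) = 4*G² (h(G) = (2*G)*(2*G) = 4*G²)
E(m) = 64 + m² + 408*m (E(m) = (m² + 408*m) + 4*4² = (m² + 408*m) + 4*16 = (m² + 408*m) + 64 = 64 + m² + 408*m)
1/(-1151375 + E(1052)) = 1/(-1151375 + (64 + 1052² + 408*1052)) = 1/(-1151375 + (64 + 1106704 + 429216)) = 1/(-1151375 + 1535984) = 1/384609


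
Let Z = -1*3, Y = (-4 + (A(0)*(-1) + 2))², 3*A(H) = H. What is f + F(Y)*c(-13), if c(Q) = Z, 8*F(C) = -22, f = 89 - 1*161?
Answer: -255/4 ≈ -63.750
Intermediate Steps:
f = -72 (f = 89 - 161 = -72)
A(H) = H/3
Y = 4 (Y = (-4 + (((⅓)*0)*(-1) + 2))² = (-4 + (0*(-1) + 2))² = (-4 + (0 + 2))² = (-4 + 2)² = (-2)² = 4)
F(C) = -11/4 (F(C) = (⅛)*(-22) = -11/4)
Z = -3
c(Q) = -3
f + F(Y)*c(-13) = -72 - 11/4*(-3) = -72 + 33/4 = -255/4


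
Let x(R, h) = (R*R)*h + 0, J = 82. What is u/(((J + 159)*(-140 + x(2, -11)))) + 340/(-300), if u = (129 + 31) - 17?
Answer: -755993/665160 ≈ -1.1366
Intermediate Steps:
x(R, h) = h*R² (x(R, h) = R²*h + 0 = h*R² + 0 = h*R²)
u = 143 (u = 160 - 17 = 143)
u/(((J + 159)*(-140 + x(2, -11)))) + 340/(-300) = 143/(((82 + 159)*(-140 - 11*2²))) + 340/(-300) = 143/((241*(-140 - 11*4))) + 340*(-1/300) = 143/((241*(-140 - 44))) - 17/15 = 143/((241*(-184))) - 17/15 = 143/(-44344) - 17/15 = 143*(-1/44344) - 17/15 = -143/44344 - 17/15 = -755993/665160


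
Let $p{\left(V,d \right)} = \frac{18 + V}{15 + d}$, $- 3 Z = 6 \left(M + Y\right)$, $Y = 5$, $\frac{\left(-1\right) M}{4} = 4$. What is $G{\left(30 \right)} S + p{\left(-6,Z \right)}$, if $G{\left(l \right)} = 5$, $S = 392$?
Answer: $\frac{72532}{37} \approx 1960.3$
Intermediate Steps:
$M = -16$ ($M = \left(-4\right) 4 = -16$)
$Z = 22$ ($Z = - \frac{6 \left(-16 + 5\right)}{3} = - \frac{6 \left(-11\right)}{3} = \left(- \frac{1}{3}\right) \left(-66\right) = 22$)
$p{\left(V,d \right)} = \frac{18 + V}{15 + d}$
$G{\left(30 \right)} S + p{\left(-6,Z \right)} = 5 \cdot 392 + \frac{18 - 6}{15 + 22} = 1960 + \frac{1}{37} \cdot 12 = 1960 + \frac{12}{37} = \frac{72532}{37}$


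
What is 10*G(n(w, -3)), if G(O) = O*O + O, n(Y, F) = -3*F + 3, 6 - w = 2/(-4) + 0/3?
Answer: 1560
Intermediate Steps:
w = 13/2 (w = 6 - (2/(-4) + 0/3) = 6 - (2*(-¼) + 0*(⅓)) = 6 - (-½ + 0) = 6 - 1*(-½) = 6 + ½ = 13/2 ≈ 6.5000)
n(Y, F) = 3 - 3*F
G(O) = O + O² (G(O) = O² + O = O + O²)
10*G(n(w, -3)) = 10*((3 - 3*(-3))*(1 + (3 - 3*(-3)))) = 10*((3 + 9)*(1 + (3 + 9))) = 10*(12*(1 + 12)) = 10*(12*13) = 10*156 = 1560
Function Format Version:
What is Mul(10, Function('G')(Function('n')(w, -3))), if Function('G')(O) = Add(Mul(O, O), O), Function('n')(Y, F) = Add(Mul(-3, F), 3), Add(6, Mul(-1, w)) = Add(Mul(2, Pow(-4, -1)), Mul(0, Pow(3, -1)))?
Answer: 1560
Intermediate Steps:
w = Rational(13, 2) (w = Add(6, Mul(-1, Add(Mul(2, Pow(-4, -1)), Mul(0, Pow(3, -1))))) = Add(6, Mul(-1, Add(Mul(2, Rational(-1, 4)), Mul(0, Rational(1, 3))))) = Add(6, Mul(-1, Add(Rational(-1, 2), 0))) = Add(6, Mul(-1, Rational(-1, 2))) = Add(6, Rational(1, 2)) = Rational(13, 2) ≈ 6.5000)
Function('n')(Y, F) = Add(3, Mul(-3, F))
Function('G')(O) = Add(O, Pow(O, 2)) (Function('G')(O) = Add(Pow(O, 2), O) = Add(O, Pow(O, 2)))
Mul(10, Function('G')(Function('n')(w, -3))) = Mul(10, Mul(Add(3, Mul(-3, -3)), Add(1, Add(3, Mul(-3, -3))))) = Mul(10, Mul(Add(3, 9), Add(1, Add(3, 9)))) = Mul(10, Mul(12, Add(1, 12))) = Mul(10, Mul(12, 13)) = Mul(10, 156) = 1560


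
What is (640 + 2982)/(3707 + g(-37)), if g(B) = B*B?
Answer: 1811/2538 ≈ 0.71355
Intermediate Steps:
g(B) = B²
(640 + 2982)/(3707 + g(-37)) = (640 + 2982)/(3707 + (-37)²) = 3622/(3707 + 1369) = 3622/5076 = 3622*(1/5076) = 1811/2538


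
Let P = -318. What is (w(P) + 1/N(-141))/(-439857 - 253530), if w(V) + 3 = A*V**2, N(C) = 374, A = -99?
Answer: 3744218345/259326738 ≈ 14.438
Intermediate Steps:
w(V) = -3 - 99*V**2
(w(P) + 1/N(-141))/(-439857 - 253530) = ((-3 - 99*(-318)**2) + 1/374)/(-439857 - 253530) = ((-3 - 99*101124) + 1/374)/(-693387) = ((-3 - 10011276) + 1/374)*(-1/693387) = (-10011279 + 1/374)*(-1/693387) = -3744218345/374*(-1/693387) = 3744218345/259326738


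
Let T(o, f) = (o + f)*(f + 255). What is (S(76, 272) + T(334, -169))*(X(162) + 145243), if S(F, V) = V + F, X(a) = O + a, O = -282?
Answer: 2109798174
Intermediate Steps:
X(a) = -282 + a
S(F, V) = F + V
T(o, f) = (255 + f)*(f + o) (T(o, f) = (f + o)*(255 + f) = (255 + f)*(f + o))
(S(76, 272) + T(334, -169))*(X(162) + 145243) = ((76 + 272) + ((-169)² + 255*(-169) + 255*334 - 169*334))*((-282 + 162) + 145243) = (348 + (28561 - 43095 + 85170 - 56446))*(-120 + 145243) = (348 + 14190)*145123 = 14538*145123 = 2109798174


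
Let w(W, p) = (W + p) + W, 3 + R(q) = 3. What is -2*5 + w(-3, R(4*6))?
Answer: -16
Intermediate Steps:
R(q) = 0 (R(q) = -3 + 3 = 0)
w(W, p) = p + 2*W
-2*5 + w(-3, R(4*6)) = -2*5 + (0 + 2*(-3)) = -10 + (0 - 6) = -10 - 6 = -16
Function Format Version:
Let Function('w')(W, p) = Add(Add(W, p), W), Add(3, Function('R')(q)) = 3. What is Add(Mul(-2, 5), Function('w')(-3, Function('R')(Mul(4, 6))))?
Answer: -16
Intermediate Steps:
Function('R')(q) = 0 (Function('R')(q) = Add(-3, 3) = 0)
Function('w')(W, p) = Add(p, Mul(2, W))
Add(Mul(-2, 5), Function('w')(-3, Function('R')(Mul(4, 6)))) = Add(Mul(-2, 5), Add(0, Mul(2, -3))) = Add(-10, Add(0, -6)) = Add(-10, -6) = -16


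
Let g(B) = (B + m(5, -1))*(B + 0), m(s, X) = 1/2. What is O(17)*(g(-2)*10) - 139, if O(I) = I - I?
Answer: -139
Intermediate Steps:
m(s, X) = ½
g(B) = B*(½ + B) (g(B) = (B + ½)*(B + 0) = (½ + B)*B = B*(½ + B))
O(I) = 0
O(17)*(g(-2)*10) - 139 = 0*(-2*(½ - 2)*10) - 139 = 0*(-2*(-3/2)*10) - 139 = 0*(3*10) - 139 = 0*30 - 139 = 0 - 139 = -139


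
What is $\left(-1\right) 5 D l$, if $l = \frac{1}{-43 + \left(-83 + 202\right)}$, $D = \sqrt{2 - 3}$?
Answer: $- \frac{5 i}{76} \approx - 0.065789 i$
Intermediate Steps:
$D = i$ ($D = \sqrt{-1} = i \approx 1.0 i$)
$l = \frac{1}{76}$ ($l = \frac{1}{-43 + 119} = \frac{1}{76} \approx 0.013158$)
$\left(-1\right) 5 D l = \left(-1\right) 5 i \frac{1}{76} = - 5 i \frac{1}{76} = - \frac{5 i}{76}$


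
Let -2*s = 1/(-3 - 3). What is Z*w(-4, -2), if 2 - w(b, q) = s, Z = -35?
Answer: -805/12 ≈ -67.083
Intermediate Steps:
s = 1/12 (s = -1/(2*(-3 - 3)) = -½/(-6) = -½*(-⅙) = 1/12 ≈ 0.083333)
w(b, q) = 23/12 (w(b, q) = 2 - 1*1/12 = 2 - 1/12 = 23/12)
Z*w(-4, -2) = -35*23/12 = -805/12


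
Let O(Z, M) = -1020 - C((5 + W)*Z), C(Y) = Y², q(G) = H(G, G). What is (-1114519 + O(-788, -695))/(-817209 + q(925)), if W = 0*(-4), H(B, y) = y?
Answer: 16639139/816284 ≈ 20.384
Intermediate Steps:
W = 0
q(G) = G
O(Z, M) = -1020 - 25*Z² (O(Z, M) = -1020 - ((5 + 0)*Z)² = -1020 - (5*Z)² = -1020 - 25*Z²)
(-1114519 + O(-788, -695))/(-817209 + q(925)) = (-1114519 + (-1020 - 25*(-788)²))/(-817209 + 925) = (-1114519 + (-1020 - 25*620944))/(-816284) = (-1114519 + (-1020 - 15523600))*(-1/816284) = (-1114519 - 15524620)*(-1/816284) = -16639139*(-1/816284) = 16639139/816284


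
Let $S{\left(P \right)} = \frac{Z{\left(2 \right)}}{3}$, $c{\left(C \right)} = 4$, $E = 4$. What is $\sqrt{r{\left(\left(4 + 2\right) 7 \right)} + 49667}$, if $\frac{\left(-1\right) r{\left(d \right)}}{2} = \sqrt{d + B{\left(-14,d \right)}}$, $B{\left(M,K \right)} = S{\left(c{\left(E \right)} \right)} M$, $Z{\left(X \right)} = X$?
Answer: $\frac{\sqrt{447003 - 42 \sqrt{6}}}{3} \approx 222.84$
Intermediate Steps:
$S{\left(P \right)} = \frac{2}{3}$
$B{\left(M,K \right)} = \frac{2 M}{3}$
$r{\left(d \right)} = - 2 \sqrt{- \frac{28}{3} + d}$ ($r{\left(d \right)} = - 2 \sqrt{d + \frac{2}{3} \left(-14\right)} = - 2 \sqrt{d - \frac{28}{3}} = - 2 \sqrt{- \frac{28}{3} + d}$)
$\sqrt{r{\left(\left(4 + 2\right) 7 \right)} + 49667} = \sqrt{- \frac{2 \sqrt{-84 + 9 \left(4 + 2\right) 7}}{3} + 49667} = \sqrt{- \frac{2 \sqrt{-84 + 9 \cdot 6 \cdot 7}}{3} + 49667} = \sqrt{- \frac{2 \sqrt{-84 + 9 \cdot 42}}{3} + 49667} = \sqrt{- \frac{2 \sqrt{-84 + 378}}{3} + 49667} = \sqrt{- \frac{2 \sqrt{294}}{3} + 49667} = \sqrt{- \frac{2 \cdot 7 \sqrt{6}}{3} + 49667} = \sqrt{- \frac{14 \sqrt{6}}{3} + 49667} = \sqrt{49667 - \frac{14 \sqrt{6}}{3}}$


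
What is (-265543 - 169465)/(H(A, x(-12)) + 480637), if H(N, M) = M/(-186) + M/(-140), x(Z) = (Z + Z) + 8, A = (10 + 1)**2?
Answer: -1415951040/1564474087 ≈ -0.90507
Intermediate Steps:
A = 121 (A = 11**2 = 121)
x(Z) = 8 + 2*Z (x(Z) = 2*Z + 8 = 8 + 2*Z)
H(N, M) = -163*M/13020 (H(N, M) = M*(-1/186) + M*(-1/140) = -M/186 - M/140 = -163*M/13020)
(-265543 - 169465)/(H(A, x(-12)) + 480637) = (-265543 - 169465)/(-163*(8 + 2*(-12))/13020 + 480637) = -435008/(-163*(8 - 24)/13020 + 480637) = -435008/(-163/13020*(-16) + 480637) = -435008/(652/3255 + 480637) = -435008/1564474087/3255 = -435008*3255/1564474087 = -1415951040/1564474087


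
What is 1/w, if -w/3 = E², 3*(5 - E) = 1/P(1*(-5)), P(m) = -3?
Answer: -27/2116 ≈ -0.012760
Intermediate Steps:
E = 46/9 (E = 5 - ⅓/(-3) = 5 - ⅓*(-⅓) = 5 + ⅑ = 46/9 ≈ 5.1111)
w = -2116/27 (w = -3*(46/9)² = -3*2116/81 = -2116/27 ≈ -78.370)
1/w = 1/(-2116/27) = -27/2116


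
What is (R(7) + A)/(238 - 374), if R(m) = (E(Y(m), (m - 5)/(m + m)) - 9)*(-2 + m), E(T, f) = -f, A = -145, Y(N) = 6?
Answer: 1335/952 ≈ 1.4023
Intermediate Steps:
R(m) = (-9 - (-5 + m)/(2*m))*(-2 + m) (R(m) = (-(m - 5)/(m + m) - 9)*(-2 + m) = (-(-5 + m)/(2*m) - 9)*(-2 + m) = (-9 - (-5 + m)/(2*m))*(-2 + m))
(R(7) + A)/(238 - 374) = ((43/2 - 5/7 - 19/2*7) - 145)/(238 - 374) = ((43/2 - 5*⅐ - 133/2) - 145)/(-136) = ((43/2 - 5/7 - 133/2) - 145)*(-1/136) = (-320/7 - 145)*(-1/136) = -1335/7*(-1/136) = 1335/952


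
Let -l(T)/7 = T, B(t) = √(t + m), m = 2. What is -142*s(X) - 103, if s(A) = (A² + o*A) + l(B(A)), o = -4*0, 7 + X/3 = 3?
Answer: -20551 + 994*I*√10 ≈ -20551.0 + 3143.3*I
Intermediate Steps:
X = -12 (X = -21 + 3*3 = -21 + 9 = -12)
B(t) = √(2 + t) (B(t) = √(t + 2) = √(2 + t))
l(T) = -7*T
o = 0
s(A) = A² - 7*√(2 + A) (s(A) = (A² + 0*A) - 7*√(2 + A) = (A² + 0) - 7*√(2 + A) = A² - 7*√(2 + A))
-142*s(X) - 103 = -142*((-12)² - 7*√(2 - 12)) - 103 = -142*(144 - 7*I*√10) - 103 = (-20448 + 994*I*√10) - 103 = -20551 + 994*I*√10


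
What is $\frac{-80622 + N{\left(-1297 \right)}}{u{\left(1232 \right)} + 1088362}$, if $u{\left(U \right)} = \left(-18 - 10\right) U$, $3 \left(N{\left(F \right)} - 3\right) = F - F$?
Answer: $- \frac{7329}{95806} \approx -0.076498$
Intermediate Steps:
$N{\left(F \right)} = 3$ ($N{\left(F \right)} = 3 + \frac{F - F}{3} = 3 + \frac{1}{3} \cdot 0 = 3 + 0 = 3$)
$u{\left(U \right)} = - 28 U$
$\frac{-80622 + N{\left(-1297 \right)}}{u{\left(1232 \right)} + 1088362} = \frac{-80622 + 3}{\left(-28\right) 1232 + 1088362} = - \frac{80619}{-34496 + 1088362} = - \frac{80619}{1053866} = \left(-80619\right) \frac{1}{1053866} = - \frac{7329}{95806}$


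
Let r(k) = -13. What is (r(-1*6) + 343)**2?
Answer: 108900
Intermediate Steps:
(r(-1*6) + 343)**2 = (-13 + 343)**2 = 330**2 = 108900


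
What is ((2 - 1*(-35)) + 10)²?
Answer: 2209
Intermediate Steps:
((2 - 1*(-35)) + 10)² = ((2 + 35) + 10)² = (37 + 10)² = 47² = 2209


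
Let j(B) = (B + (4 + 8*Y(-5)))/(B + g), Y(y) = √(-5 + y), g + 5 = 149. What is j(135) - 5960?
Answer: -1662701/279 + 8*I*√10/279 ≈ -5959.5 + 0.090675*I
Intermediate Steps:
g = 144 (g = -5 + 149 = 144)
j(B) = (4 + B + 8*I*√10)/(144 + B) (j(B) = (B + (4 + 8*√(-5 - 5)))/(B + 144) = (B + (4 + 8*√(-10)))/(144 + B) = (B + (4 + 8*(I*√10)))/(144 + B) = (B + (4 + 8*I*√10))/(144 + B) = (4 + B + 8*I*√10)/(144 + B))
j(135) - 5960 = (4 + 135 + 8*I*√10)/(144 + 135) - 5960 = (139 + 8*I*√10)/279 - 5960 = (139/279 + 8*I*√10/279) - 5960 = -1662701/279 + 8*I*√10/279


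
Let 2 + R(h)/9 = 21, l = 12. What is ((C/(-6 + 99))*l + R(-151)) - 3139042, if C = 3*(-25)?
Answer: -97305301/31 ≈ -3.1389e+6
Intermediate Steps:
R(h) = 171 (R(h) = -18 + 9*21 = -18 + 189 = 171)
C = -75
((C/(-6 + 99))*l + R(-151)) - 3139042 = ((-75/(-6 + 99))*12 + 171) - 3139042 = ((-75/93)*12 + 171) - 3139042 = (((1/93)*(-75))*12 + 171) - 3139042 = (-25/31*12 + 171) - 3139042 = (-300/31 + 171) - 3139042 = 5001/31 - 3139042 = -97305301/31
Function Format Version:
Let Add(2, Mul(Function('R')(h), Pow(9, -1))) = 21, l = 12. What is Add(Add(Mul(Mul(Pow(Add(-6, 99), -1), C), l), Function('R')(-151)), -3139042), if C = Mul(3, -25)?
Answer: Rational(-97305301, 31) ≈ -3.1389e+6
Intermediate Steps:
Function('R')(h) = 171 (Function('R')(h) = Add(-18, Mul(9, 21)) = Add(-18, 189) = 171)
C = -75
Add(Add(Mul(Mul(Pow(Add(-6, 99), -1), C), l), Function('R')(-151)), -3139042) = Add(Add(Mul(Mul(Pow(Add(-6, 99), -1), -75), 12), 171), -3139042) = Add(Add(Mul(Mul(Pow(93, -1), -75), 12), 171), -3139042) = Add(Add(Mul(Mul(Rational(1, 93), -75), 12), 171), -3139042) = Add(Add(Mul(Rational(-25, 31), 12), 171), -3139042) = Add(Add(Rational(-300, 31), 171), -3139042) = Add(Rational(5001, 31), -3139042) = Rational(-97305301, 31)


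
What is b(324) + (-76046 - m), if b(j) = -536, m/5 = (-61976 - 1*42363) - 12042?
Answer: 505323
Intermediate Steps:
m = -581905 (m = 5*((-61976 - 1*42363) - 12042) = 5*((-61976 - 42363) - 12042) = 5*(-104339 - 12042) = 5*(-116381) = -581905)
b(324) + (-76046 - m) = -536 + (-76046 - 1*(-581905)) = -536 + (-76046 + 581905) = -536 + 505859 = 505323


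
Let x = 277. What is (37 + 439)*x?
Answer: 131852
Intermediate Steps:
(37 + 439)*x = (37 + 439)*277 = 476*277 = 131852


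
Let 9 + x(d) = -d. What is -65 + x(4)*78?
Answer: -1079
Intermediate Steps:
x(d) = -9 - d
-65 + x(4)*78 = -65 + (-9 - 1*4)*78 = -65 + (-9 - 4)*78 = -65 - 13*78 = -65 - 1014 = -1079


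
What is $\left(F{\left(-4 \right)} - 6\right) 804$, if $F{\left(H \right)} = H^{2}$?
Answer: $8040$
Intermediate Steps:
$\left(F{\left(-4 \right)} - 6\right) 804 = \left(\left(-4\right)^{2} - 6\right) 804 = \left(16 - 6\right) 804 = 10 \cdot 804 = 8040$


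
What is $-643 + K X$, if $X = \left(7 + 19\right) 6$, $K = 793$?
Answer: $123065$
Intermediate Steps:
$X = 156$ ($X = 26 \cdot 6 = 156$)
$-643 + K X = -643 + 793 \cdot 156 = -643 + 123708 = 123065$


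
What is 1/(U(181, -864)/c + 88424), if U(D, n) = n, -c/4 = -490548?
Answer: 40879/3614684678 ≈ 1.1309e-5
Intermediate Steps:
c = 1962192 (c = -4*(-490548) = 1962192)
1/(U(181, -864)/c + 88424) = 1/(-864/1962192 + 88424) = 1/(-864*1/1962192 + 88424) = 1/(-18/40879 + 88424) = 1/(3614684678/40879) = 40879/3614684678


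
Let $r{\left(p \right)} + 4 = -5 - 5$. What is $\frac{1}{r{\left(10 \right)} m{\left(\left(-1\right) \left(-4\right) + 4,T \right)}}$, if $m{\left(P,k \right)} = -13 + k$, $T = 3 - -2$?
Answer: $\frac{1}{112} \approx 0.0089286$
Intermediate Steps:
$T = 5$ ($T = 3 + 2 = 5$)
$r{\left(p \right)} = -14$ ($r{\left(p \right)} = -4 - 10 = -14$)
$\frac{1}{r{\left(10 \right)} m{\left(\left(-1\right) \left(-4\right) + 4,T \right)}} = \frac{1}{\left(-14\right) \left(-13 + 5\right)} = \frac{1}{\left(-14\right) \left(-8\right)} = \frac{1}{112}$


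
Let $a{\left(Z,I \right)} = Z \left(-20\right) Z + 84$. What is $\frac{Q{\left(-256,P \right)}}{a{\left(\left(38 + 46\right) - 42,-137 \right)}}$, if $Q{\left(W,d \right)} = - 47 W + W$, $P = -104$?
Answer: $- \frac{2944}{8799} \approx -0.33458$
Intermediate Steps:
$Q{\left(W,d \right)} = - 46 W$
$a{\left(Z,I \right)} = 84 - 20 Z^{2}$ ($a{\left(Z,I \right)} = - 20 Z Z + 84 = - 20 Z^{2} + 84 = 84 - 20 Z^{2}$)
$\frac{Q{\left(-256,P \right)}}{a{\left(\left(38 + 46\right) - 42,-137 \right)}} = \frac{\left(-46\right) \left(-256\right)}{84 - 20 \left(\left(38 + 46\right) - 42\right)^{2}} = \frac{11776}{84 - 20 \left(84 - 42\right)^{2}} = \frac{11776}{84 - 20 \cdot 42^{2}} = \frac{11776}{84 - 35280} = \frac{11776}{-35196} = 11776 \left(- \frac{1}{35196}\right) = - \frac{2944}{8799}$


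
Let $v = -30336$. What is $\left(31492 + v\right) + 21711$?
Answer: $22867$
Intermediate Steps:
$\left(31492 + v\right) + 21711 = \left(31492 - 30336\right) + 21711 = 1156 + 21711 = 22867$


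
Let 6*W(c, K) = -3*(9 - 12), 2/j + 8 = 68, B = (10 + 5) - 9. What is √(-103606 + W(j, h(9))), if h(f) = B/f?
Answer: I*√414418/2 ≈ 321.88*I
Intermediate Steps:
B = 6 (B = 15 - 9 = 6)
j = 1/30 (j = 2/(-8 + 68) = 2/60 = 2*(1/60) = 1/30 ≈ 0.033333)
h(f) = 6/f
W(c, K) = 3/2 (W(c, K) = (-3*(9 - 12))/6 = (-3*(-3))/6 = (⅙)*9 = 3/2)
√(-103606 + W(j, h(9))) = √(-103606 + 3/2) = √(-207209/2) = I*√414418/2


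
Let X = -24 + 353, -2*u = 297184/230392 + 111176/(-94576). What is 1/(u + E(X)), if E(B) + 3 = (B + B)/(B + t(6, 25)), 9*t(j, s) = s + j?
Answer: -254665409944/274507605925 ≈ -0.92772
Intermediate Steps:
t(j, s) = j/9 + s/9 (t(j, s) = (s + j)/9 = (j + s)/9 = j/9 + s/9)
u = -38943953/680923556 (u = -(297184/230392 + 111176/(-94576))/2 = -(297184*(1/230392) + 111176*(-1/94576))/2 = -(37148/28799 - 13897/11822)/2 = -½*38943953/340461778 = -38943953/680923556 ≈ -0.057193)
X = 329
E(B) = -3 + 2*B/(31/9 + B) (E(B) = -3 + (B + B)/(B + ((⅑)*6 + (⅑)*25)) = -3 + (2*B)/(B + (⅔ + 25/9)) = -3 + (2*B)/(B + 31/9) = -3 + (2*B)/(31/9 + B) = -3 + 2*B/(31/9 + B))
1/(u + E(X)) = 1/(-38943953/680923556 + 3*(-31 - 3*329)/(31 + 9*329)) = 1/(-38943953/680923556 + 3*(-31 - 987)/(31 + 2961)) = 1/(-38943953/680923556 + 3*(-1018)/2992) = 1/(-38943953/680923556 + 3*(1/2992)*(-1018)) = 1/(-38943953/680923556 - 1527/1496) = 1/(-274507605925/254665409944) = -254665409944/274507605925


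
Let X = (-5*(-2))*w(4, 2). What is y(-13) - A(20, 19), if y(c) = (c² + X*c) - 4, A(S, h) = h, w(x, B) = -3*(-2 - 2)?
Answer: -1414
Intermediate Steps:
w(x, B) = 12 (w(x, B) = -3*(-4) = 12)
X = 120 (X = -5*(-2)*12 = 10*12 = 120)
y(c) = -4 + c² + 120*c (y(c) = (c² + 120*c) - 4 = -4 + c² + 120*c)
y(-13) - A(20, 19) = (-4 + (-13)² + 120*(-13)) - 1*19 = (-4 + 169 - 1560) - 19 = -1395 - 19 = -1414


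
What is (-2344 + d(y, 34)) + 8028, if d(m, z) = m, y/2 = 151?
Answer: 5986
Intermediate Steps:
y = 302 (y = 2*151 = 302)
(-2344 + d(y, 34)) + 8028 = (-2344 + 302) + 8028 = -2042 + 8028 = 5986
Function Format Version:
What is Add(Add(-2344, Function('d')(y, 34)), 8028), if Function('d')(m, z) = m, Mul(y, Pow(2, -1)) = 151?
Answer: 5986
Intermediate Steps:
y = 302 (y = Mul(2, 151) = 302)
Add(Add(-2344, Function('d')(y, 34)), 8028) = Add(Add(-2344, 302), 8028) = Add(-2042, 8028) = 5986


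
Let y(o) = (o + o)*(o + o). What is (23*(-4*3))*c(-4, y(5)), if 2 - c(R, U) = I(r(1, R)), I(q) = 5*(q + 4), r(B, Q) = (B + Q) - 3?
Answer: -3312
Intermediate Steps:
y(o) = 4*o**2 (y(o) = (2*o)*(2*o) = 4*o**2)
r(B, Q) = -3 + B + Q
I(q) = 20 + 5*q (I(q) = 5*(4 + q) = 20 + 5*q)
c(R, U) = -8 - 5*R (c(R, U) = 2 - (20 + 5*(-3 + 1 + R)) = 2 - (20 + 5*(-2 + R)) = 2 - (20 + (-10 + 5*R)) = 2 - (10 + 5*R) = 2 + (-10 - 5*R) = -8 - 5*R)
(23*(-4*3))*c(-4, y(5)) = (23*(-4*3))*(-8 - 5*(-4)) = (23*(-12))*(-8 + 20) = -276*12 = -3312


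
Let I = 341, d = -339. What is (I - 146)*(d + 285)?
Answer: -10530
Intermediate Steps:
(I - 146)*(d + 285) = (341 - 146)*(-339 + 285) = 195*(-54) = -10530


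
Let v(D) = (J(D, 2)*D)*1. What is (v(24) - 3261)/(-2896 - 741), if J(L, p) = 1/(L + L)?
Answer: 6521/7274 ≈ 0.89648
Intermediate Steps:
J(L, p) = 1/(2*L)
v(D) = ½ (v(D) = ((1/(2*D))*D)*1 = (½)*1 = ½)
(v(24) - 3261)/(-2896 - 741) = (½ - 3261)/(-2896 - 741) = -6521/2/(-3637) = -6521/2*(-1/3637) = 6521/7274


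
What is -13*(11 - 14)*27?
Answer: 1053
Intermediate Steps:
-13*(11 - 14)*27 = -13*(-3)*27 = 39*27 = 1053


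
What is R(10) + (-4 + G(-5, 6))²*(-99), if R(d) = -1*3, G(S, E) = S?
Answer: -8022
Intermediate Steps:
R(d) = -3
R(10) + (-4 + G(-5, 6))²*(-99) = -3 + (-4 - 5)²*(-99) = -3 + (-9)²*(-99) = -3 + 81*(-99) = -3 - 8019 = -8022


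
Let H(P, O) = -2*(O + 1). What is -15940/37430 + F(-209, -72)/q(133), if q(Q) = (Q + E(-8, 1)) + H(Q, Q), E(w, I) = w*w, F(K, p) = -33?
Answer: 10345/265753 ≈ 0.038927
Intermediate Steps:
E(w, I) = w**2
H(P, O) = -2 - 2*O (H(P, O) = -2*(1 + O) = -2 - 2*O)
q(Q) = 62 - Q (q(Q) = (Q + (-8)**2) + (-2 - 2*Q) = (Q + 64) + (-2 - 2*Q) = (64 + Q) + (-2 - 2*Q) = 62 - Q)
-15940/37430 + F(-209, -72)/q(133) = -15940/37430 - 33/(62 - 1*133) = -15940*1/37430 - 33/(62 - 133) = -1594/3743 - 33/(-71) = -1594/3743 - 33*(-1/71) = -1594/3743 + 33/71 = 10345/265753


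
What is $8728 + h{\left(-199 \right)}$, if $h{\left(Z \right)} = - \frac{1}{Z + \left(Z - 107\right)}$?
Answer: $\frac{4407641}{505} \approx 8728.0$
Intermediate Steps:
$h{\left(Z \right)} = - \frac{1}{-107 + 2 Z}$ ($h{\left(Z \right)} = - \frac{1}{Z + \left(Z - 107\right)} = - \frac{1}{Z + \left(-107 + Z\right)} = - \frac{1}{-107 + 2 Z}$)
$8728 + h{\left(-199 \right)} = 8728 - \frac{1}{-107 + 2 \left(-199\right)} = 8728 - \frac{1}{-107 - 398} = 8728 - \frac{1}{-505} = 8728 - - \frac{1}{505} = 8728 + \frac{1}{505} = \frac{4407641}{505}$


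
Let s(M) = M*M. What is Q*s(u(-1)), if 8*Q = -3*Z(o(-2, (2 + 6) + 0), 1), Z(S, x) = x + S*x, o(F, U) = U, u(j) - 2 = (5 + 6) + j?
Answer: -486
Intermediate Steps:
u(j) = 13 + j (u(j) = 2 + ((5 + 6) + j) = 2 + (11 + j) = 13 + j)
s(M) = M²
Q = -27/8 (Q = (-3*(1 + ((2 + 6) + 0)))/8 = (-3*(1 + (8 + 0)))/8 = (-3*(1 + 8))/8 = (-3*9)/8 = (⅛)*(-27) = -27/8 ≈ -3.3750)
Q*s(u(-1)) = -27*(13 - 1)²/8 = -27/8*12² = -27/8*144 = -486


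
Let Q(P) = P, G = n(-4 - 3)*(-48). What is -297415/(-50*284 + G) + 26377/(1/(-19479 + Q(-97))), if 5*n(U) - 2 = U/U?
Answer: -36735640590813/71144 ≈ -5.1636e+8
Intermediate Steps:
n(U) = ⅗ (n(U) = ⅖ + (U/U)/5 = ⅖ + (⅕)*1 = ⅖ + ⅕ = ⅗)
G = -144/5 (G = (⅗)*(-48) = -144/5 ≈ -28.800)
-297415/(-50*284 + G) + 26377/(1/(-19479 + Q(-97))) = -297415/(-50*284 - 144/5) + 26377/(1/(-19479 - 97)) = -297415/(-14200 - 144/5) + 26377/(1/(-19576)) = -297415/(-71144/5) + 26377/(-1/19576) = -297415*(-5/71144) + 26377*(-19576) = 1487075/71144 - 516356152 = -36735640590813/71144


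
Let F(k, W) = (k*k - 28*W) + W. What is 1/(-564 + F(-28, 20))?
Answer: -1/320 ≈ -0.0031250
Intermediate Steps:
F(k, W) = k² - 27*W (F(k, W) = (k² - 28*W) + W = k² - 27*W)
1/(-564 + F(-28, 20)) = 1/(-564 + ((-28)² - 27*20)) = 1/(-564 + (784 - 540)) = 1/(-564 + 244) = 1/(-320) = -1/320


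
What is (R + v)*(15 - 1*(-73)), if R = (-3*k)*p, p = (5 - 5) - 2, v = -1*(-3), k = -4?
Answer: -1848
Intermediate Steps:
v = 3
p = -2 (p = 0 - 2 = -2)
R = -24 (R = -3*(-4)*(-2) = 12*(-2) = -24)
(R + v)*(15 - 1*(-73)) = (-24 + 3)*(15 - 1*(-73)) = -21*(15 + 73) = -21*88 = -1848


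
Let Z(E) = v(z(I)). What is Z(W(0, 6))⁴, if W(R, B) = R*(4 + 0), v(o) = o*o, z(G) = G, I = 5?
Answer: 390625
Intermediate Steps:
v(o) = o²
W(R, B) = 4*R (W(R, B) = R*4 = 4*R)
Z(E) = 25 (Z(E) = 5² = 25)
Z(W(0, 6))⁴ = 25⁴ = 390625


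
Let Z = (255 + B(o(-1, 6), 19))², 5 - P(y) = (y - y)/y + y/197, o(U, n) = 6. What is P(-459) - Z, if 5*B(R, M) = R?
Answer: -323233217/4925 ≈ -65631.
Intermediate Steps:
B(R, M) = R/5
P(y) = 5 - y/197 (P(y) = 5 - ((y - y)/y + y/197) = 5 - (0/y + y*(1/197)) = 5 - (0 + y/197) = 5 - y/197)
Z = 1640961/25 (Z = (255 + (⅕)*6)² = (255 + 6/5)² = (1281/5)² = 1640961/25 ≈ 65639.)
P(-459) - Z = (5 - 1/197*(-459)) - 1*1640961/25 = (5 + 459/197) - 1640961/25 = 1444/197 - 1640961/25 = -323233217/4925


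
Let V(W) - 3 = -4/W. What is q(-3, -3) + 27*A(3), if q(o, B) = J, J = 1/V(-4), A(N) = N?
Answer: 325/4 ≈ 81.250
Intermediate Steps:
V(W) = 3 - 4/W
J = ¼ (J = 1/(3 - 4/(-4)) = 1/(3 - 4*(-¼)) = 1/(3 + 1) = 1/4 = ¼ ≈ 0.25000)
q(o, B) = ¼
q(-3, -3) + 27*A(3) = ¼ + 27*3 = ¼ + 81 = 325/4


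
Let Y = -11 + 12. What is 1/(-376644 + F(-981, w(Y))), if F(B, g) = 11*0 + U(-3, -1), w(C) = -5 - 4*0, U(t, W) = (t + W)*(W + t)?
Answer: -1/376628 ≈ -2.6551e-6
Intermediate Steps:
U(t, W) = (W + t)**2 (U(t, W) = (W + t)*(W + t) = (W + t)**2)
Y = 1
w(C) = -5 (w(C) = -5 + 0 = -5)
F(B, g) = 16 (F(B, g) = 11*0 + (-1 - 3)**2 = 0 + (-4)**2 = 0 + 16 = 16)
1/(-376644 + F(-981, w(Y))) = 1/(-376644 + 16) = 1/(-376628) = -1/376628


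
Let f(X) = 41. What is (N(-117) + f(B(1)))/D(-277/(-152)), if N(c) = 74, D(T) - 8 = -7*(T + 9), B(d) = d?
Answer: -17480/10299 ≈ -1.6973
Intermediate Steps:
D(T) = -55 - 7*T (D(T) = 8 - 7*(T + 9) = 8 - 7*(9 + T) = 8 + (-63 - 7*T) = -55 - 7*T)
(N(-117) + f(B(1)))/D(-277/(-152)) = (74 + 41)/(-55 - (-1939)/(-152)) = 115/(-55 - (-1939)*(-1)/152) = 115/(-55 - 7*277/152) = 115/(-55 - 1939/152) = 115/(-10299/152) = 115*(-152/10299) = -17480/10299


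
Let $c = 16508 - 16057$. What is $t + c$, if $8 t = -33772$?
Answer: $- \frac{7541}{2} \approx -3770.5$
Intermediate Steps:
$t = - \frac{8443}{2}$ ($t = \frac{1}{8} \left(-33772\right) = - \frac{8443}{2} \approx -4221.5$)
$c = 451$
$t + c = - \frac{8443}{2} + 451 = - \frac{7541}{2}$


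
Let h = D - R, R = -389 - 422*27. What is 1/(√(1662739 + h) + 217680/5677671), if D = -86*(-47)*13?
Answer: -34330983980/1546490949051737583 + 3581771998249*√431767/3092981898103475166 ≈ 0.00076091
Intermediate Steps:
D = 52546 (D = 4042*13 = 52546)
R = -11783 (R = -389 - 11394 = -11783)
h = 64329 (h = 52546 - 1*(-11783) = 52546 + 11783 = 64329)
1/(√(1662739 + h) + 217680/5677671) = 1/(√(1662739 + 64329) + 217680/5677671) = 1/(√1727068 + 217680*(1/5677671)) = 1/(2*√431767 + 72560/1892557) = 1/(72560/1892557 + 2*√431767)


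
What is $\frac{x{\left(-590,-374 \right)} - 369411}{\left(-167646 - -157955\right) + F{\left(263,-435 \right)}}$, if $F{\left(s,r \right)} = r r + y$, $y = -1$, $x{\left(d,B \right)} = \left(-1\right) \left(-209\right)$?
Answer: $- \frac{369202}{179533} \approx -2.0565$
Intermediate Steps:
$x{\left(d,B \right)} = 209$
$F{\left(s,r \right)} = -1 + r^{2}$ ($F{\left(s,r \right)} = r r - 1 = r^{2} - 1 = -1 + r^{2}$)
$\frac{x{\left(-590,-374 \right)} - 369411}{\left(-167646 - -157955\right) + F{\left(263,-435 \right)}} = \frac{209 - 369411}{\left(-167646 - -157955\right) - \left(1 - \left(-435\right)^{2}\right)} = - \frac{369202}{\left(-167646 + 157955\right) + \left(-1 + 189225\right)} = - \frac{369202}{-9691 + 189224} = - \frac{369202}{179533}$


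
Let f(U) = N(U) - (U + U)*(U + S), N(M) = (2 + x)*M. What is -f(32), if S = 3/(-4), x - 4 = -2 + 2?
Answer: 1808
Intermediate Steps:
x = 4 (x = 4 + (-2 + 2) = 4 + 0 = 4)
S = -¾ (S = 3*(-¼) = -¾ ≈ -0.75000)
N(M) = 6*M (N(M) = (2 + 4)*M = 6*M)
f(U) = 6*U - 2*U*(-¾ + U) (f(U) = 6*U - (U + U)*(U - ¾) = 6*U - 2*U*(-¾ + U))
-f(32) = -32*(15 - 4*32)/2 = -32*(15 - 128)/2 = -32*(-113)/2 = -1*(-1808) = 1808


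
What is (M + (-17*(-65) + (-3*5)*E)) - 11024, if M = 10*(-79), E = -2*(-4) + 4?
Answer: -10889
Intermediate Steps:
E = 12 (E = 8 + 4 = 12)
M = -790
(M + (-17*(-65) + (-3*5)*E)) - 11024 = (-790 + (-17*(-65) - 3*5*12)) - 11024 = (-790 + (1105 - 15*12)) - 11024 = (-790 + (1105 - 180)) - 11024 = (-790 + 925) - 11024 = 135 - 11024 = -10889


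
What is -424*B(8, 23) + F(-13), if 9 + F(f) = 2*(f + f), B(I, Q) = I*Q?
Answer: -78077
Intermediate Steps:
F(f) = -9 + 4*f (F(f) = -9 + 2*(f + f) = -9 + 2*(2*f) = -9 + 4*f)
-424*B(8, 23) + F(-13) = -3392*23 + (-9 + 4*(-13)) = -424*184 + (-9 - 52) = -78016 - 61 = -78077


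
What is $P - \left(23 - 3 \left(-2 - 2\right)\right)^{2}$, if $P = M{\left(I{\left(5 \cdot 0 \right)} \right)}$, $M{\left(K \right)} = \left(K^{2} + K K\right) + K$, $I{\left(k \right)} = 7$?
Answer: $-1120$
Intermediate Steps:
$M{\left(K \right)} = K + 2 K^{2}$ ($M{\left(K \right)} = \left(K^{2} + K^{2}\right) + K = 2 K^{2} + K = K + 2 K^{2}$)
$P = 105$ ($P = 7 \left(1 + 2 \cdot 7\right) = 7 \left(1 + 14\right) = 7 \cdot 15 = 105$)
$P - \left(23 - 3 \left(-2 - 2\right)\right)^{2} = 105 - \left(23 - 3 \left(-2 - 2\right)\right)^{2} = 105 - \left(23 - -12\right)^{2} = 105 - \left(23 + 12\right)^{2} = 105 - 35^{2} = 105 - 1225 = -1120$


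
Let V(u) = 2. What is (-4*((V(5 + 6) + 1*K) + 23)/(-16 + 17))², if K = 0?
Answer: 10000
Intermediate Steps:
(-4*((V(5 + 6) + 1*K) + 23)/(-16 + 17))² = (-4*((2 + 1*0) + 23)/(-16 + 17))² = (-4*((2 + 0) + 23)/1)² = (-4*(2 + 23))² = (-100)² = 10000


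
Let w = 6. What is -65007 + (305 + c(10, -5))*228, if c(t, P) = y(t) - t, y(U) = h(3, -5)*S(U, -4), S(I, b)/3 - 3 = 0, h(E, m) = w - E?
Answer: 8409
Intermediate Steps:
h(E, m) = 6 - E
S(I, b) = 9 (S(I, b) = 9 + 3*0 = 9 + 0 = 9)
y(U) = 27 (y(U) = (6 - 1*3)*9 = (6 - 3)*9 = 3*9 = 27)
c(t, P) = 27 - t
-65007 + (305 + c(10, -5))*228 = -65007 + (305 + (27 - 1*10))*228 = -65007 + (305 + (27 - 10))*228 = -65007 + (305 + 17)*228 = -65007 + 322*228 = -65007 + 73416 = 8409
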